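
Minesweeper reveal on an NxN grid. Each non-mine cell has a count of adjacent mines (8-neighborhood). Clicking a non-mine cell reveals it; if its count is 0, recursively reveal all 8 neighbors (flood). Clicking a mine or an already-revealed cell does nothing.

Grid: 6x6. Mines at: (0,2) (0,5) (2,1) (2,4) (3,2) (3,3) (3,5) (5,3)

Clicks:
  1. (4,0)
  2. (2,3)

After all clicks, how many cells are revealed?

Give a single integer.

Click 1 (4,0) count=0: revealed 8 new [(3,0) (3,1) (4,0) (4,1) (4,2) (5,0) (5,1) (5,2)] -> total=8
Click 2 (2,3) count=3: revealed 1 new [(2,3)] -> total=9

Answer: 9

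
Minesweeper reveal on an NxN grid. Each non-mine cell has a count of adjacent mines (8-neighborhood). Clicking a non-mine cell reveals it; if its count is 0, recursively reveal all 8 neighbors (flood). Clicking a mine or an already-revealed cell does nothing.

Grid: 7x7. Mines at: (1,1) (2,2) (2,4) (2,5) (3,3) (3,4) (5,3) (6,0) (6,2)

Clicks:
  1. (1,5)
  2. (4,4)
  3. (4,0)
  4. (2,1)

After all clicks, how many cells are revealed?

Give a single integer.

Click 1 (1,5) count=2: revealed 1 new [(1,5)] -> total=1
Click 2 (4,4) count=3: revealed 1 new [(4,4)] -> total=2
Click 3 (4,0) count=0: revealed 11 new [(2,0) (2,1) (3,0) (3,1) (3,2) (4,0) (4,1) (4,2) (5,0) (5,1) (5,2)] -> total=13
Click 4 (2,1) count=2: revealed 0 new [(none)] -> total=13

Answer: 13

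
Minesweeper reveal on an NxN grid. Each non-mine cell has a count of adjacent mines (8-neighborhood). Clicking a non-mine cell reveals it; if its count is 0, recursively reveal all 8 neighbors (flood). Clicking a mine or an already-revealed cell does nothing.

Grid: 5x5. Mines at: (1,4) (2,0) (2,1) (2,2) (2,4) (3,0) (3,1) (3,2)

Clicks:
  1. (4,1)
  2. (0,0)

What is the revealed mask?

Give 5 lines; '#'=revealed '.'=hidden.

Answer: ####.
####.
.....
.....
.#...

Derivation:
Click 1 (4,1) count=3: revealed 1 new [(4,1)] -> total=1
Click 2 (0,0) count=0: revealed 8 new [(0,0) (0,1) (0,2) (0,3) (1,0) (1,1) (1,2) (1,3)] -> total=9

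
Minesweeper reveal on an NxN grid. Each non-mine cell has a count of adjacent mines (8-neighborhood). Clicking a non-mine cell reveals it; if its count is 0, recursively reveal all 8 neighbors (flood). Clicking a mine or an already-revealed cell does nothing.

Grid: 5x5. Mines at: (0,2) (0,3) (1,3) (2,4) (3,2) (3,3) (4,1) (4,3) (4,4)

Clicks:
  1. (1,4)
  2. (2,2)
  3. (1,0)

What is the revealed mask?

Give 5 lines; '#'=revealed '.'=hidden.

Answer: ##...
##..#
###..
##...
.....

Derivation:
Click 1 (1,4) count=3: revealed 1 new [(1,4)] -> total=1
Click 2 (2,2) count=3: revealed 1 new [(2,2)] -> total=2
Click 3 (1,0) count=0: revealed 8 new [(0,0) (0,1) (1,0) (1,1) (2,0) (2,1) (3,0) (3,1)] -> total=10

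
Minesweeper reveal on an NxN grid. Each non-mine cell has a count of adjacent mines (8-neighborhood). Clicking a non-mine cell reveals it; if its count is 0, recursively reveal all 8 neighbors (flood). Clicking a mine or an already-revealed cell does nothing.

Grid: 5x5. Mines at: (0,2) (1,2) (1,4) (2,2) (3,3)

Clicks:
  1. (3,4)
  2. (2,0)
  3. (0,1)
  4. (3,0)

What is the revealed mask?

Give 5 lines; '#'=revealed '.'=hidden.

Answer: ##...
##...
##...
###.#
###..

Derivation:
Click 1 (3,4) count=1: revealed 1 new [(3,4)] -> total=1
Click 2 (2,0) count=0: revealed 12 new [(0,0) (0,1) (1,0) (1,1) (2,0) (2,1) (3,0) (3,1) (3,2) (4,0) (4,1) (4,2)] -> total=13
Click 3 (0,1) count=2: revealed 0 new [(none)] -> total=13
Click 4 (3,0) count=0: revealed 0 new [(none)] -> total=13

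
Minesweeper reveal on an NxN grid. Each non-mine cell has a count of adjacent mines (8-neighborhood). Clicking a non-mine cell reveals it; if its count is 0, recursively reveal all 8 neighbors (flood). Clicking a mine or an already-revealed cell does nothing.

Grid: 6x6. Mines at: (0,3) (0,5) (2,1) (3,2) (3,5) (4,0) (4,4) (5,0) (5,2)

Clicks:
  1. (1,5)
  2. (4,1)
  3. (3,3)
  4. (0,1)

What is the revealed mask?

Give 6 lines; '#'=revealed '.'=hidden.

Answer: ###...
###..#
......
...#..
.#....
......

Derivation:
Click 1 (1,5) count=1: revealed 1 new [(1,5)] -> total=1
Click 2 (4,1) count=4: revealed 1 new [(4,1)] -> total=2
Click 3 (3,3) count=2: revealed 1 new [(3,3)] -> total=3
Click 4 (0,1) count=0: revealed 6 new [(0,0) (0,1) (0,2) (1,0) (1,1) (1,2)] -> total=9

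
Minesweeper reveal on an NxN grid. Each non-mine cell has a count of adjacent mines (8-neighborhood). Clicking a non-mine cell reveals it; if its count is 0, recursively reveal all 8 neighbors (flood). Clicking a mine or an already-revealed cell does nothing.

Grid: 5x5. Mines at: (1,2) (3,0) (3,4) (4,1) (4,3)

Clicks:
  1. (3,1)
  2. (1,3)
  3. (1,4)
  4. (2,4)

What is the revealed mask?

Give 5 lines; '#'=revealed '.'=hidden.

Answer: ...##
...##
...##
.#...
.....

Derivation:
Click 1 (3,1) count=2: revealed 1 new [(3,1)] -> total=1
Click 2 (1,3) count=1: revealed 1 new [(1,3)] -> total=2
Click 3 (1,4) count=0: revealed 5 new [(0,3) (0,4) (1,4) (2,3) (2,4)] -> total=7
Click 4 (2,4) count=1: revealed 0 new [(none)] -> total=7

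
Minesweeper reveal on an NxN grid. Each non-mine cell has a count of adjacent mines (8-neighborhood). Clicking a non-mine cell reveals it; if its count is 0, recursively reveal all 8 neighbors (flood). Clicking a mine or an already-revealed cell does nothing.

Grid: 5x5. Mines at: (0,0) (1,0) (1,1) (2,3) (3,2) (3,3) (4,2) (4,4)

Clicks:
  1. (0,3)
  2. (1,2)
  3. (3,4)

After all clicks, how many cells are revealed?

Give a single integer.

Click 1 (0,3) count=0: revealed 6 new [(0,2) (0,3) (0,4) (1,2) (1,3) (1,4)] -> total=6
Click 2 (1,2) count=2: revealed 0 new [(none)] -> total=6
Click 3 (3,4) count=3: revealed 1 new [(3,4)] -> total=7

Answer: 7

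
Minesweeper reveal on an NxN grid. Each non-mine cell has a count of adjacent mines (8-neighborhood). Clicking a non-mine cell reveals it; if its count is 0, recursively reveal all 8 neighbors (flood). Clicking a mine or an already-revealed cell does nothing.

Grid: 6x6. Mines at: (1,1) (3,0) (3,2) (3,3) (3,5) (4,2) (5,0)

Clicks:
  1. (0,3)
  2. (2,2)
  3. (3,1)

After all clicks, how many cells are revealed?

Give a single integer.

Answer: 13

Derivation:
Click 1 (0,3) count=0: revealed 12 new [(0,2) (0,3) (0,4) (0,5) (1,2) (1,3) (1,4) (1,5) (2,2) (2,3) (2,4) (2,5)] -> total=12
Click 2 (2,2) count=3: revealed 0 new [(none)] -> total=12
Click 3 (3,1) count=3: revealed 1 new [(3,1)] -> total=13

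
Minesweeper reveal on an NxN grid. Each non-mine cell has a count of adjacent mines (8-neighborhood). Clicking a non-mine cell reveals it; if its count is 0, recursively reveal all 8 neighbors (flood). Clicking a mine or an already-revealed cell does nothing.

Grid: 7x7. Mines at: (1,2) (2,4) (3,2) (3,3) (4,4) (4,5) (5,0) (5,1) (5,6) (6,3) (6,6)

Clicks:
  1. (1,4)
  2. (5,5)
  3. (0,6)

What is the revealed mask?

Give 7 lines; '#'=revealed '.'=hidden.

Answer: ...####
...####
.....##
.....##
.......
.....#.
.......

Derivation:
Click 1 (1,4) count=1: revealed 1 new [(1,4)] -> total=1
Click 2 (5,5) count=4: revealed 1 new [(5,5)] -> total=2
Click 3 (0,6) count=0: revealed 11 new [(0,3) (0,4) (0,5) (0,6) (1,3) (1,5) (1,6) (2,5) (2,6) (3,5) (3,6)] -> total=13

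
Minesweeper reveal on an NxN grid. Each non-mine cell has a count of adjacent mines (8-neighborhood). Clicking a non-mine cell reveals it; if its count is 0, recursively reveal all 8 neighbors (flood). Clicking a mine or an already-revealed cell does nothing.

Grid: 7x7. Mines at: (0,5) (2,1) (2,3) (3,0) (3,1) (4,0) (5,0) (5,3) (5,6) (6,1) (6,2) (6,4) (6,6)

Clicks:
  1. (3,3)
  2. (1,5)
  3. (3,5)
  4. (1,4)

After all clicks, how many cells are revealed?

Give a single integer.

Answer: 13

Derivation:
Click 1 (3,3) count=1: revealed 1 new [(3,3)] -> total=1
Click 2 (1,5) count=1: revealed 1 new [(1,5)] -> total=2
Click 3 (3,5) count=0: revealed 11 new [(1,4) (1,6) (2,4) (2,5) (2,6) (3,4) (3,5) (3,6) (4,4) (4,5) (4,6)] -> total=13
Click 4 (1,4) count=2: revealed 0 new [(none)] -> total=13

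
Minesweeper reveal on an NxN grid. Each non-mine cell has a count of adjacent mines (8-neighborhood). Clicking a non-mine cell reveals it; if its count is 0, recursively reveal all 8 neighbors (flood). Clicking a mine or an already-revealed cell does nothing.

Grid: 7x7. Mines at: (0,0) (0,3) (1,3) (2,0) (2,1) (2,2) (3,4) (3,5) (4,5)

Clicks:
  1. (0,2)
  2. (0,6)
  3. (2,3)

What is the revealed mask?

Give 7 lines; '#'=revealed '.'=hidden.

Answer: ..#.###
....###
...####
.......
.......
.......
.......

Derivation:
Click 1 (0,2) count=2: revealed 1 new [(0,2)] -> total=1
Click 2 (0,6) count=0: revealed 9 new [(0,4) (0,5) (0,6) (1,4) (1,5) (1,6) (2,4) (2,5) (2,6)] -> total=10
Click 3 (2,3) count=3: revealed 1 new [(2,3)] -> total=11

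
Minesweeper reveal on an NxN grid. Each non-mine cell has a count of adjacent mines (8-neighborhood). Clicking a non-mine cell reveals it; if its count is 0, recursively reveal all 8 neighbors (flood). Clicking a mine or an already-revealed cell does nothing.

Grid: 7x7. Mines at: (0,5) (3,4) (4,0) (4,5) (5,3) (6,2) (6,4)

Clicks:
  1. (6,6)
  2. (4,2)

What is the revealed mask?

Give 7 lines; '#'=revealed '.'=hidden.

Answer: .......
.......
.......
.......
..#....
.....##
.....##

Derivation:
Click 1 (6,6) count=0: revealed 4 new [(5,5) (5,6) (6,5) (6,6)] -> total=4
Click 2 (4,2) count=1: revealed 1 new [(4,2)] -> total=5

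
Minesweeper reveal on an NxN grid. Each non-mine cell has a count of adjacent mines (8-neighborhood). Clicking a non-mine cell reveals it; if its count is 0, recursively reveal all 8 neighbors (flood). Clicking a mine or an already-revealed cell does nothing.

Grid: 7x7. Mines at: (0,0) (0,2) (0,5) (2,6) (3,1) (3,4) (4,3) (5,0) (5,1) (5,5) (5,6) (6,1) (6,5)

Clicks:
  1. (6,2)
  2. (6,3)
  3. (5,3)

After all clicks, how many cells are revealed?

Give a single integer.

Click 1 (6,2) count=2: revealed 1 new [(6,2)] -> total=1
Click 2 (6,3) count=0: revealed 5 new [(5,2) (5,3) (5,4) (6,3) (6,4)] -> total=6
Click 3 (5,3) count=1: revealed 0 new [(none)] -> total=6

Answer: 6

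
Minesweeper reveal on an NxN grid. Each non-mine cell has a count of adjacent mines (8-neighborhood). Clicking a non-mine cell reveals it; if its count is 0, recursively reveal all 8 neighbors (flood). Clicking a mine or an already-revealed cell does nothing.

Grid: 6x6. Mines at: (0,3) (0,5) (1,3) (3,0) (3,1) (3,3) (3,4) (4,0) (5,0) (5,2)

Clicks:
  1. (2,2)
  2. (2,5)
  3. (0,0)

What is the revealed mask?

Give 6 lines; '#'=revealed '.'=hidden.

Click 1 (2,2) count=3: revealed 1 new [(2,2)] -> total=1
Click 2 (2,5) count=1: revealed 1 new [(2,5)] -> total=2
Click 3 (0,0) count=0: revealed 8 new [(0,0) (0,1) (0,2) (1,0) (1,1) (1,2) (2,0) (2,1)] -> total=10

Answer: ###...
###...
###..#
......
......
......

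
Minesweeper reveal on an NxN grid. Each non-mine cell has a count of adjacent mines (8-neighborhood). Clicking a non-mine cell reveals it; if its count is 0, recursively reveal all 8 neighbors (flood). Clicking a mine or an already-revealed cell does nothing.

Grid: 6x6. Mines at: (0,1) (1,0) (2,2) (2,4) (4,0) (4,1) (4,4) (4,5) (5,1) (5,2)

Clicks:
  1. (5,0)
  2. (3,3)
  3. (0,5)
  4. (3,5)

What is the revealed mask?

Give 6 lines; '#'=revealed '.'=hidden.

Click 1 (5,0) count=3: revealed 1 new [(5,0)] -> total=1
Click 2 (3,3) count=3: revealed 1 new [(3,3)] -> total=2
Click 3 (0,5) count=0: revealed 8 new [(0,2) (0,3) (0,4) (0,5) (1,2) (1,3) (1,4) (1,5)] -> total=10
Click 4 (3,5) count=3: revealed 1 new [(3,5)] -> total=11

Answer: ..####
..####
......
...#.#
......
#.....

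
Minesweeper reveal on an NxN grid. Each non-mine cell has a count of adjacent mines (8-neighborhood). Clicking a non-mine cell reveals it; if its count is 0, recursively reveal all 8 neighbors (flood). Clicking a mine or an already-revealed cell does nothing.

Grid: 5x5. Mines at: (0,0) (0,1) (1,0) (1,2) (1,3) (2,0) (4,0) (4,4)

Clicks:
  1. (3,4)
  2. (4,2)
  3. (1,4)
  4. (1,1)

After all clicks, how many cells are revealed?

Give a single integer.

Answer: 12

Derivation:
Click 1 (3,4) count=1: revealed 1 new [(3,4)] -> total=1
Click 2 (4,2) count=0: revealed 9 new [(2,1) (2,2) (2,3) (3,1) (3,2) (3,3) (4,1) (4,2) (4,3)] -> total=10
Click 3 (1,4) count=1: revealed 1 new [(1,4)] -> total=11
Click 4 (1,1) count=5: revealed 1 new [(1,1)] -> total=12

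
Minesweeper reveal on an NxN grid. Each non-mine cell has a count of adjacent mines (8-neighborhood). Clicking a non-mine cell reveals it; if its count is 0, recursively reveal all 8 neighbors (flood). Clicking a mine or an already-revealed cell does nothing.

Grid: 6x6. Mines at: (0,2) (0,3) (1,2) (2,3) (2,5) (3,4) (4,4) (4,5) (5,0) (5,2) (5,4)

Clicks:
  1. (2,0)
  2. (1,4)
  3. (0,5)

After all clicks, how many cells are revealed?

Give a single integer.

Click 1 (2,0) count=0: revealed 13 new [(0,0) (0,1) (1,0) (1,1) (2,0) (2,1) (2,2) (3,0) (3,1) (3,2) (4,0) (4,1) (4,2)] -> total=13
Click 2 (1,4) count=3: revealed 1 new [(1,4)] -> total=14
Click 3 (0,5) count=0: revealed 3 new [(0,4) (0,5) (1,5)] -> total=17

Answer: 17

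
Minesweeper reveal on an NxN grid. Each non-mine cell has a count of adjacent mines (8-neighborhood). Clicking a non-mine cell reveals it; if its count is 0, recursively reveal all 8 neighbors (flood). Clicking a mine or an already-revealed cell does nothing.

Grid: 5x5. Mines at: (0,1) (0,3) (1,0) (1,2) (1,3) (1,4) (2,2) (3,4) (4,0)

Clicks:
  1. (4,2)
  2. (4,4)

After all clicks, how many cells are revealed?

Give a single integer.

Click 1 (4,2) count=0: revealed 6 new [(3,1) (3,2) (3,3) (4,1) (4,2) (4,3)] -> total=6
Click 2 (4,4) count=1: revealed 1 new [(4,4)] -> total=7

Answer: 7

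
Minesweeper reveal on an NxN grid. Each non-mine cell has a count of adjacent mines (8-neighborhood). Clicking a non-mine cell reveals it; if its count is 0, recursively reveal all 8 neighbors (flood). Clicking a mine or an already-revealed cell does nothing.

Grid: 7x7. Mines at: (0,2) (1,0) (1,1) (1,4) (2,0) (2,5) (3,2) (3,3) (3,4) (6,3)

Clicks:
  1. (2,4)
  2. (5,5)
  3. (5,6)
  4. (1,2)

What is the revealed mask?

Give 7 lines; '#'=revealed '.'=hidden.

Click 1 (2,4) count=4: revealed 1 new [(2,4)] -> total=1
Click 2 (5,5) count=0: revealed 11 new [(3,5) (3,6) (4,4) (4,5) (4,6) (5,4) (5,5) (5,6) (6,4) (6,5) (6,6)] -> total=12
Click 3 (5,6) count=0: revealed 0 new [(none)] -> total=12
Click 4 (1,2) count=2: revealed 1 new [(1,2)] -> total=13

Answer: .......
..#....
....#..
.....##
....###
....###
....###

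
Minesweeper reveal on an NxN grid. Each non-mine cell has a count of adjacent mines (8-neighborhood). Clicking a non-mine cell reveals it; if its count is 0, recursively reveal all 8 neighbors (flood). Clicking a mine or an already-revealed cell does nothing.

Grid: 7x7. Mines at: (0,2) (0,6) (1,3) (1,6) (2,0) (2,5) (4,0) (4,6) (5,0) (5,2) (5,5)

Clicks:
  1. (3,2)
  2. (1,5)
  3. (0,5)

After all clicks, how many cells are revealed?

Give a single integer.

Click 1 (3,2) count=0: revealed 12 new [(2,1) (2,2) (2,3) (2,4) (3,1) (3,2) (3,3) (3,4) (4,1) (4,2) (4,3) (4,4)] -> total=12
Click 2 (1,5) count=3: revealed 1 new [(1,5)] -> total=13
Click 3 (0,5) count=2: revealed 1 new [(0,5)] -> total=14

Answer: 14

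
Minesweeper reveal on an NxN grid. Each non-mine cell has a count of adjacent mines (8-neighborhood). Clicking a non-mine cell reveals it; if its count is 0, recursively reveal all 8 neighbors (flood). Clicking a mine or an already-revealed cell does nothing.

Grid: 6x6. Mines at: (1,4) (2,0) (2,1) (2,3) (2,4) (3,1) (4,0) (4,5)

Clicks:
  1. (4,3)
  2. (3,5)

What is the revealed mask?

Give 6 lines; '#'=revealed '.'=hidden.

Answer: ......
......
......
..####
.####.
.####.

Derivation:
Click 1 (4,3) count=0: revealed 11 new [(3,2) (3,3) (3,4) (4,1) (4,2) (4,3) (4,4) (5,1) (5,2) (5,3) (5,4)] -> total=11
Click 2 (3,5) count=2: revealed 1 new [(3,5)] -> total=12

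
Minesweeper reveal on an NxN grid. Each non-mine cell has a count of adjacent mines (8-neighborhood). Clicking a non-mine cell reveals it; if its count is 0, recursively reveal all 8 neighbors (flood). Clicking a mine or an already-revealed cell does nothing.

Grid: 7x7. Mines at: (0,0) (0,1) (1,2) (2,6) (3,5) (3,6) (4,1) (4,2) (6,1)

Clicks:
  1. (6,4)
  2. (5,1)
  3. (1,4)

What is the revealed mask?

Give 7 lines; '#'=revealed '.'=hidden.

Click 1 (6,4) count=0: revealed 14 new [(4,3) (4,4) (4,5) (4,6) (5,2) (5,3) (5,4) (5,5) (5,6) (6,2) (6,3) (6,4) (6,5) (6,6)] -> total=14
Click 2 (5,1) count=3: revealed 1 new [(5,1)] -> total=15
Click 3 (1,4) count=0: revealed 11 new [(0,3) (0,4) (0,5) (0,6) (1,3) (1,4) (1,5) (1,6) (2,3) (2,4) (2,5)] -> total=26

Answer: ...####
...####
...###.
.......
...####
.######
..#####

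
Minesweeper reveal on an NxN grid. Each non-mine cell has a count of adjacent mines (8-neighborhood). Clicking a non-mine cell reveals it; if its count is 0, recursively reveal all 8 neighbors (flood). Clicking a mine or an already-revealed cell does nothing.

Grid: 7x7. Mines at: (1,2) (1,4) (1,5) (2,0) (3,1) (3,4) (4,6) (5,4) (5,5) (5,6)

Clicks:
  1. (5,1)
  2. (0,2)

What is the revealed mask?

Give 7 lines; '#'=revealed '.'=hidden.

Click 1 (5,1) count=0: revealed 12 new [(4,0) (4,1) (4,2) (4,3) (5,0) (5,1) (5,2) (5,3) (6,0) (6,1) (6,2) (6,3)] -> total=12
Click 2 (0,2) count=1: revealed 1 new [(0,2)] -> total=13

Answer: ..#....
.......
.......
.......
####...
####...
####...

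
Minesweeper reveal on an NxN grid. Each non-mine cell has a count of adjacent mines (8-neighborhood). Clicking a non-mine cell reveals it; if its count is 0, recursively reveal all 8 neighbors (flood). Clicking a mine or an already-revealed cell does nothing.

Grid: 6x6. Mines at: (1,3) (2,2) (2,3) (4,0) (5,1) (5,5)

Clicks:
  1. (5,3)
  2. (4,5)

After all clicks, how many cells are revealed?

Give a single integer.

Click 1 (5,3) count=0: revealed 9 new [(3,2) (3,3) (3,4) (4,2) (4,3) (4,4) (5,2) (5,3) (5,4)] -> total=9
Click 2 (4,5) count=1: revealed 1 new [(4,5)] -> total=10

Answer: 10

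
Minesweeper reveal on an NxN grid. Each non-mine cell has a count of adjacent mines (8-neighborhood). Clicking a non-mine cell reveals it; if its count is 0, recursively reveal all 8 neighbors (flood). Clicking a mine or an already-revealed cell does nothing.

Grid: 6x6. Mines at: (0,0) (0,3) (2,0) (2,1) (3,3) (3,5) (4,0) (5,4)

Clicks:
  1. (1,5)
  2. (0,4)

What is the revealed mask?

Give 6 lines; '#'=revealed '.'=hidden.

Click 1 (1,5) count=0: revealed 6 new [(0,4) (0,5) (1,4) (1,5) (2,4) (2,5)] -> total=6
Click 2 (0,4) count=1: revealed 0 new [(none)] -> total=6

Answer: ....##
....##
....##
......
......
......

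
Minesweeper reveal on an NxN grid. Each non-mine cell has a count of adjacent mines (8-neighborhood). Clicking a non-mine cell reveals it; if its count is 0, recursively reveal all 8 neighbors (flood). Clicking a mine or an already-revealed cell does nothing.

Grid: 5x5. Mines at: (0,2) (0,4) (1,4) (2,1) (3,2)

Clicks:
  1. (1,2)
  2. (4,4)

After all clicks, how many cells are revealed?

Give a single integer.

Answer: 7

Derivation:
Click 1 (1,2) count=2: revealed 1 new [(1,2)] -> total=1
Click 2 (4,4) count=0: revealed 6 new [(2,3) (2,4) (3,3) (3,4) (4,3) (4,4)] -> total=7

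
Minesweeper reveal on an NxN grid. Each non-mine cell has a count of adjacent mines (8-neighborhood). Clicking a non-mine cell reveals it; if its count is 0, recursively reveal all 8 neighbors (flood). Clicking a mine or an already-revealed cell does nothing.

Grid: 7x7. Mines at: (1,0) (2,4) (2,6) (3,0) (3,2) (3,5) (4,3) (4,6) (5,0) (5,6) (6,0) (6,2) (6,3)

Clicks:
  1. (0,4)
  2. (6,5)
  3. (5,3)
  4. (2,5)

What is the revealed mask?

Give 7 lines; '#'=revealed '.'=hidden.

Click 1 (0,4) count=0: revealed 15 new [(0,1) (0,2) (0,3) (0,4) (0,5) (0,6) (1,1) (1,2) (1,3) (1,4) (1,5) (1,6) (2,1) (2,2) (2,3)] -> total=15
Click 2 (6,5) count=1: revealed 1 new [(6,5)] -> total=16
Click 3 (5,3) count=3: revealed 1 new [(5,3)] -> total=17
Click 4 (2,5) count=3: revealed 1 new [(2,5)] -> total=18

Answer: .######
.######
.###.#.
.......
.......
...#...
.....#.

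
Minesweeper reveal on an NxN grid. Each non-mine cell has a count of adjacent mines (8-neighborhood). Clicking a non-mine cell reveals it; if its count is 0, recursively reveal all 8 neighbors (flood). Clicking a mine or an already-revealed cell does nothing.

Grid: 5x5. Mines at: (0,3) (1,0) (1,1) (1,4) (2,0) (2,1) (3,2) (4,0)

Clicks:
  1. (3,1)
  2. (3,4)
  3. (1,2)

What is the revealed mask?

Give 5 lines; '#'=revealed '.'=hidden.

Answer: .....
..#..
...##
.#.##
...##

Derivation:
Click 1 (3,1) count=4: revealed 1 new [(3,1)] -> total=1
Click 2 (3,4) count=0: revealed 6 new [(2,3) (2,4) (3,3) (3,4) (4,3) (4,4)] -> total=7
Click 3 (1,2) count=3: revealed 1 new [(1,2)] -> total=8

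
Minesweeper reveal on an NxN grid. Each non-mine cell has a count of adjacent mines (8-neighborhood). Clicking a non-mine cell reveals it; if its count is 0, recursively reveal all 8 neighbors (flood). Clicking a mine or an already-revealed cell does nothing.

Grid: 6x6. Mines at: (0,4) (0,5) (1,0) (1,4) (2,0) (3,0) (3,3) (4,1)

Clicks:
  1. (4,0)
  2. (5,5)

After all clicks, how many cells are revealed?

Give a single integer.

Answer: 13

Derivation:
Click 1 (4,0) count=2: revealed 1 new [(4,0)] -> total=1
Click 2 (5,5) count=0: revealed 12 new [(2,4) (2,5) (3,4) (3,5) (4,2) (4,3) (4,4) (4,5) (5,2) (5,3) (5,4) (5,5)] -> total=13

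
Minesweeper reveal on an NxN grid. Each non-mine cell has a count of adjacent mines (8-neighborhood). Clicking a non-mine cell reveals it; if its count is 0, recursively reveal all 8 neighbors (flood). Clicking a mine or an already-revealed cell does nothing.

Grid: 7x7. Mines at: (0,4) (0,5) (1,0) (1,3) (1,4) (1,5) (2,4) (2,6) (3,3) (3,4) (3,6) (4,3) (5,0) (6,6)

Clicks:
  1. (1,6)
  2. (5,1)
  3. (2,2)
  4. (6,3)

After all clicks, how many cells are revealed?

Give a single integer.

Answer: 12

Derivation:
Click 1 (1,6) count=3: revealed 1 new [(1,6)] -> total=1
Click 2 (5,1) count=1: revealed 1 new [(5,1)] -> total=2
Click 3 (2,2) count=2: revealed 1 new [(2,2)] -> total=3
Click 4 (6,3) count=0: revealed 9 new [(5,2) (5,3) (5,4) (5,5) (6,1) (6,2) (6,3) (6,4) (6,5)] -> total=12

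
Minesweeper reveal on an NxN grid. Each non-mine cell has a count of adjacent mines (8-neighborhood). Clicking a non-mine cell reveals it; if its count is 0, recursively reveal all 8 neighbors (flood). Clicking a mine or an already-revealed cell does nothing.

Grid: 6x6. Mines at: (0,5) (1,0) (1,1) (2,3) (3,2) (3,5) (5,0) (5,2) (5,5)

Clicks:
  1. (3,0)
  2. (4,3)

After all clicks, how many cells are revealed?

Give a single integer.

Click 1 (3,0) count=0: revealed 6 new [(2,0) (2,1) (3,0) (3,1) (4,0) (4,1)] -> total=6
Click 2 (4,3) count=2: revealed 1 new [(4,3)] -> total=7

Answer: 7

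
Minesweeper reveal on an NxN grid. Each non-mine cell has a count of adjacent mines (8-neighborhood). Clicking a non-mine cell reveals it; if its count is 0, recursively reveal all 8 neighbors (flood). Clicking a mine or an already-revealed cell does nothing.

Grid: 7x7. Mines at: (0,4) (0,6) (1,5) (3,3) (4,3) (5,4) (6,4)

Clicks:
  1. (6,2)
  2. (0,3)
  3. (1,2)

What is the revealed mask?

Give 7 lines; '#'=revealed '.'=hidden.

Answer: ####...
####...
####...
###....
###....
####...
####...

Derivation:
Click 1 (6,2) count=0: revealed 26 new [(0,0) (0,1) (0,2) (0,3) (1,0) (1,1) (1,2) (1,3) (2,0) (2,1) (2,2) (2,3) (3,0) (3,1) (3,2) (4,0) (4,1) (4,2) (5,0) (5,1) (5,2) (5,3) (6,0) (6,1) (6,2) (6,3)] -> total=26
Click 2 (0,3) count=1: revealed 0 new [(none)] -> total=26
Click 3 (1,2) count=0: revealed 0 new [(none)] -> total=26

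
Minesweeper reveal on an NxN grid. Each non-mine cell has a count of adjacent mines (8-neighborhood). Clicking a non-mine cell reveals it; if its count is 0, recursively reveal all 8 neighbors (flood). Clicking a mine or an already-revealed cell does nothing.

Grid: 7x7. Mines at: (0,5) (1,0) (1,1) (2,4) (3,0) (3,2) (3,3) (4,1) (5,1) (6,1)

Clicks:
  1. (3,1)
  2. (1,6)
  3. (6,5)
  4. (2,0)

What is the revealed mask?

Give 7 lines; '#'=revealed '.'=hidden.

Answer: .......
.....##
#....##
.#..###
..#####
..#####
..#####

Derivation:
Click 1 (3,1) count=3: revealed 1 new [(3,1)] -> total=1
Click 2 (1,6) count=1: revealed 1 new [(1,6)] -> total=2
Click 3 (6,5) count=0: revealed 21 new [(1,5) (2,5) (2,6) (3,4) (3,5) (3,6) (4,2) (4,3) (4,4) (4,5) (4,6) (5,2) (5,3) (5,4) (5,5) (5,6) (6,2) (6,3) (6,4) (6,5) (6,6)] -> total=23
Click 4 (2,0) count=3: revealed 1 new [(2,0)] -> total=24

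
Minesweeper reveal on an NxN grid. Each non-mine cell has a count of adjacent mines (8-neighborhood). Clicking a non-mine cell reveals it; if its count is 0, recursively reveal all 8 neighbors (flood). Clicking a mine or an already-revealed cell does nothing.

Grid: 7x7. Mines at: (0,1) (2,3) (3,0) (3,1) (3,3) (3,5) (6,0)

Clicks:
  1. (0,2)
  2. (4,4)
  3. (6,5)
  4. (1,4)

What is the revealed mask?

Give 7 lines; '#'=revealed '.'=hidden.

Answer: ..#....
....#..
.......
.......
.######
.######
.######

Derivation:
Click 1 (0,2) count=1: revealed 1 new [(0,2)] -> total=1
Click 2 (4,4) count=2: revealed 1 new [(4,4)] -> total=2
Click 3 (6,5) count=0: revealed 17 new [(4,1) (4,2) (4,3) (4,5) (4,6) (5,1) (5,2) (5,3) (5,4) (5,5) (5,6) (6,1) (6,2) (6,3) (6,4) (6,5) (6,6)] -> total=19
Click 4 (1,4) count=1: revealed 1 new [(1,4)] -> total=20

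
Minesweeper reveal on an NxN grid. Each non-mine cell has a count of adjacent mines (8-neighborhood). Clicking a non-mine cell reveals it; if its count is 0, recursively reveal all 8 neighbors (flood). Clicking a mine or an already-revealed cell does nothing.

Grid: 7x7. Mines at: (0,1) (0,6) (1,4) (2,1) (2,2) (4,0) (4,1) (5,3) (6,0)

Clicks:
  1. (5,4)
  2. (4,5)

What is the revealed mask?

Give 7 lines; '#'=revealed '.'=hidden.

Click 1 (5,4) count=1: revealed 1 new [(5,4)] -> total=1
Click 2 (4,5) count=0: revealed 19 new [(1,5) (1,6) (2,3) (2,4) (2,5) (2,6) (3,3) (3,4) (3,5) (3,6) (4,3) (4,4) (4,5) (4,6) (5,5) (5,6) (6,4) (6,5) (6,6)] -> total=20

Answer: .......
.....##
...####
...####
...####
....###
....###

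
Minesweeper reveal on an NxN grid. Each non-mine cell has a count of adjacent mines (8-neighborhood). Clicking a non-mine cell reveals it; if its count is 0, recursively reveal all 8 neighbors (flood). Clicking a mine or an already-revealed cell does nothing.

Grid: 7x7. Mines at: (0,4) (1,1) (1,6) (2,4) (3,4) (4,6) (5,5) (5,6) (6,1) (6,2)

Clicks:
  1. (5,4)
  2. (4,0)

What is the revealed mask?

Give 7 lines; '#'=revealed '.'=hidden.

Answer: .......
.......
####...
####...
####...
#####..
.......

Derivation:
Click 1 (5,4) count=1: revealed 1 new [(5,4)] -> total=1
Click 2 (4,0) count=0: revealed 16 new [(2,0) (2,1) (2,2) (2,3) (3,0) (3,1) (3,2) (3,3) (4,0) (4,1) (4,2) (4,3) (5,0) (5,1) (5,2) (5,3)] -> total=17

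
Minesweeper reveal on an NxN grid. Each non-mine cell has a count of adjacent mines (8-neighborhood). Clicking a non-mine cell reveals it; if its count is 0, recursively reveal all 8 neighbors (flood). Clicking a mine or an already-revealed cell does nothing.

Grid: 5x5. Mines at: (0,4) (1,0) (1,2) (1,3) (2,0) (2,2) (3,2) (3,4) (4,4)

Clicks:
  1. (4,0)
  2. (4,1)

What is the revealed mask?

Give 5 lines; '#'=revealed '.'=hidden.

Click 1 (4,0) count=0: revealed 4 new [(3,0) (3,1) (4,0) (4,1)] -> total=4
Click 2 (4,1) count=1: revealed 0 new [(none)] -> total=4

Answer: .....
.....
.....
##...
##...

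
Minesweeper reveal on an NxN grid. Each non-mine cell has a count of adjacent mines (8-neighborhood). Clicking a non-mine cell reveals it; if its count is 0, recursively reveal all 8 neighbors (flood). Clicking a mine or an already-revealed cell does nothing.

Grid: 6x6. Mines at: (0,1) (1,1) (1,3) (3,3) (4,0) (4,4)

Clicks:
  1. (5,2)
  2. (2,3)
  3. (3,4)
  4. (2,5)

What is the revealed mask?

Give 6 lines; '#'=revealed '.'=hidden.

Click 1 (5,2) count=0: revealed 6 new [(4,1) (4,2) (4,3) (5,1) (5,2) (5,3)] -> total=6
Click 2 (2,3) count=2: revealed 1 new [(2,3)] -> total=7
Click 3 (3,4) count=2: revealed 1 new [(3,4)] -> total=8
Click 4 (2,5) count=0: revealed 7 new [(0,4) (0,5) (1,4) (1,5) (2,4) (2,5) (3,5)] -> total=15

Answer: ....##
....##
...###
....##
.###..
.###..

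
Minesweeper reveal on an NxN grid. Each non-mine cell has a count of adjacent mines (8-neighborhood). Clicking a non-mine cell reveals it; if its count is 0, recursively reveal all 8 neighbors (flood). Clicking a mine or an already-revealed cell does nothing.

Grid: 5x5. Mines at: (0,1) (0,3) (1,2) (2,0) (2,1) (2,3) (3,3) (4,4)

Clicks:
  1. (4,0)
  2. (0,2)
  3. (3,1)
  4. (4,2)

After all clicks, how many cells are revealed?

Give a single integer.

Answer: 7

Derivation:
Click 1 (4,0) count=0: revealed 6 new [(3,0) (3,1) (3,2) (4,0) (4,1) (4,2)] -> total=6
Click 2 (0,2) count=3: revealed 1 new [(0,2)] -> total=7
Click 3 (3,1) count=2: revealed 0 new [(none)] -> total=7
Click 4 (4,2) count=1: revealed 0 new [(none)] -> total=7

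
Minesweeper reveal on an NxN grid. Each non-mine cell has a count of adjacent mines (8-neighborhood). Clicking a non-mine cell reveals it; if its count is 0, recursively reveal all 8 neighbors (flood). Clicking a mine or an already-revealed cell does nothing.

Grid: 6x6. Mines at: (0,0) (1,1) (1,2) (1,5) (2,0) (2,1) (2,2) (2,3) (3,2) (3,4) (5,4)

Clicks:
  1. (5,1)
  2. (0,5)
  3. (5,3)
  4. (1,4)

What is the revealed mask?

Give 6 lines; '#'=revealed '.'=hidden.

Answer: .....#
....#.
......
##....
####..
####..

Derivation:
Click 1 (5,1) count=0: revealed 10 new [(3,0) (3,1) (4,0) (4,1) (4,2) (4,3) (5,0) (5,1) (5,2) (5,3)] -> total=10
Click 2 (0,5) count=1: revealed 1 new [(0,5)] -> total=11
Click 3 (5,3) count=1: revealed 0 new [(none)] -> total=11
Click 4 (1,4) count=2: revealed 1 new [(1,4)] -> total=12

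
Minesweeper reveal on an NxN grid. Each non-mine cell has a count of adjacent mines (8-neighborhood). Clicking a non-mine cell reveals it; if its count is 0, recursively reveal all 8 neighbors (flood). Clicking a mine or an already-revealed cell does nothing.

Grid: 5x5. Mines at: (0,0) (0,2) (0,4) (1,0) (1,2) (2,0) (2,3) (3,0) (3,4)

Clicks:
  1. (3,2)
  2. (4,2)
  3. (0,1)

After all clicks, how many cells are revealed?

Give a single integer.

Answer: 7

Derivation:
Click 1 (3,2) count=1: revealed 1 new [(3,2)] -> total=1
Click 2 (4,2) count=0: revealed 5 new [(3,1) (3,3) (4,1) (4,2) (4,3)] -> total=6
Click 3 (0,1) count=4: revealed 1 new [(0,1)] -> total=7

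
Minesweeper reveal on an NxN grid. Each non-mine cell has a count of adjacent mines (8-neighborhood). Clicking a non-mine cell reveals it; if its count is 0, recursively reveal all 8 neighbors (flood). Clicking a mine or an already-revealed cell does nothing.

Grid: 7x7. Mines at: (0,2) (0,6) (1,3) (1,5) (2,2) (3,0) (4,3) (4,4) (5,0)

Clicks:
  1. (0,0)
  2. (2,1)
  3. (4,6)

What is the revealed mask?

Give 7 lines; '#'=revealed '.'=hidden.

Click 1 (0,0) count=0: revealed 6 new [(0,0) (0,1) (1,0) (1,1) (2,0) (2,1)] -> total=6
Click 2 (2,1) count=2: revealed 0 new [(none)] -> total=6
Click 3 (4,6) count=0: revealed 18 new [(2,5) (2,6) (3,5) (3,6) (4,5) (4,6) (5,1) (5,2) (5,3) (5,4) (5,5) (5,6) (6,1) (6,2) (6,3) (6,4) (6,5) (6,6)] -> total=24

Answer: ##.....
##.....
##...##
.....##
.....##
.######
.######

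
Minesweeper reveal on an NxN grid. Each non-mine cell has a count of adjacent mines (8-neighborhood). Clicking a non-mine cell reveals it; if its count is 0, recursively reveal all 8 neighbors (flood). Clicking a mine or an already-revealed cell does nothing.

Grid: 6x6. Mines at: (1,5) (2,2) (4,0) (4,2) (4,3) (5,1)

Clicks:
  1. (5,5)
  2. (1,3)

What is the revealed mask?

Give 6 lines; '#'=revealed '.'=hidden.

Answer: ......
...#..
....##
....##
....##
....##

Derivation:
Click 1 (5,5) count=0: revealed 8 new [(2,4) (2,5) (3,4) (3,5) (4,4) (4,5) (5,4) (5,5)] -> total=8
Click 2 (1,3) count=1: revealed 1 new [(1,3)] -> total=9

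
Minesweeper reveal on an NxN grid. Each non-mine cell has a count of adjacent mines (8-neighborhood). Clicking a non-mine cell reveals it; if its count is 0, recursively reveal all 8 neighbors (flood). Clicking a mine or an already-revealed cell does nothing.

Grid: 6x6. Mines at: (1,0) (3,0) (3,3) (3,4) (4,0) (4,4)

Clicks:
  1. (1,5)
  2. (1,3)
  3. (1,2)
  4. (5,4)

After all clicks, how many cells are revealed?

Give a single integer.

Click 1 (1,5) count=0: revealed 15 new [(0,1) (0,2) (0,3) (0,4) (0,5) (1,1) (1,2) (1,3) (1,4) (1,5) (2,1) (2,2) (2,3) (2,4) (2,5)] -> total=15
Click 2 (1,3) count=0: revealed 0 new [(none)] -> total=15
Click 3 (1,2) count=0: revealed 0 new [(none)] -> total=15
Click 4 (5,4) count=1: revealed 1 new [(5,4)] -> total=16

Answer: 16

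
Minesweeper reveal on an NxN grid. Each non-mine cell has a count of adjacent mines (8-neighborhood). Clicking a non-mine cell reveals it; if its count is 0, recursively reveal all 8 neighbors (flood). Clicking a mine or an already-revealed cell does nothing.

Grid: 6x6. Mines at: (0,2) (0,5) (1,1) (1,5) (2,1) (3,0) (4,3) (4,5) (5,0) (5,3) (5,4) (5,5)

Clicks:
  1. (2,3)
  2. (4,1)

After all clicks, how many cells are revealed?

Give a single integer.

Answer: 10

Derivation:
Click 1 (2,3) count=0: revealed 9 new [(1,2) (1,3) (1,4) (2,2) (2,3) (2,4) (3,2) (3,3) (3,4)] -> total=9
Click 2 (4,1) count=2: revealed 1 new [(4,1)] -> total=10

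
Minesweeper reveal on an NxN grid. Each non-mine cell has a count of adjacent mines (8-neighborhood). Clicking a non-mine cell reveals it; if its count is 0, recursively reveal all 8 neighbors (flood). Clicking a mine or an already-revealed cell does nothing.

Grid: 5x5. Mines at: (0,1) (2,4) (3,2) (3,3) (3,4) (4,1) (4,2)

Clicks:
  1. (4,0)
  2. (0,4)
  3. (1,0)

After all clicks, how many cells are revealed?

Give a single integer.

Answer: 8

Derivation:
Click 1 (4,0) count=1: revealed 1 new [(4,0)] -> total=1
Click 2 (0,4) count=0: revealed 6 new [(0,2) (0,3) (0,4) (1,2) (1,3) (1,4)] -> total=7
Click 3 (1,0) count=1: revealed 1 new [(1,0)] -> total=8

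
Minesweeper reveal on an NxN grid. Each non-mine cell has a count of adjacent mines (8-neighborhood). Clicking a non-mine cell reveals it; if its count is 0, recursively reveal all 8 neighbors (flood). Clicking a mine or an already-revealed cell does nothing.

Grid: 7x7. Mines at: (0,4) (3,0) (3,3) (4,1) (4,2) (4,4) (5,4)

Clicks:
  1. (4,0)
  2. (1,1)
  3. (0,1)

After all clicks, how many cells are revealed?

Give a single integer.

Click 1 (4,0) count=2: revealed 1 new [(4,0)] -> total=1
Click 2 (1,1) count=0: revealed 12 new [(0,0) (0,1) (0,2) (0,3) (1,0) (1,1) (1,2) (1,3) (2,0) (2,1) (2,2) (2,3)] -> total=13
Click 3 (0,1) count=0: revealed 0 new [(none)] -> total=13

Answer: 13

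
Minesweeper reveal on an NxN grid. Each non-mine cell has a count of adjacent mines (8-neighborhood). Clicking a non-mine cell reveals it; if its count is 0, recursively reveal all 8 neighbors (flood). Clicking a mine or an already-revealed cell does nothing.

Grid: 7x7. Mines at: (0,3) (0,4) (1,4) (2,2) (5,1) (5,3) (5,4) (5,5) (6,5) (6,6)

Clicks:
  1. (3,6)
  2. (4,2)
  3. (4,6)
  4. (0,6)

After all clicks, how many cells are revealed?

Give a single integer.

Click 1 (3,6) count=0: revealed 16 new [(0,5) (0,6) (1,5) (1,6) (2,3) (2,4) (2,5) (2,6) (3,3) (3,4) (3,5) (3,6) (4,3) (4,4) (4,5) (4,6)] -> total=16
Click 2 (4,2) count=2: revealed 1 new [(4,2)] -> total=17
Click 3 (4,6) count=1: revealed 0 new [(none)] -> total=17
Click 4 (0,6) count=0: revealed 0 new [(none)] -> total=17

Answer: 17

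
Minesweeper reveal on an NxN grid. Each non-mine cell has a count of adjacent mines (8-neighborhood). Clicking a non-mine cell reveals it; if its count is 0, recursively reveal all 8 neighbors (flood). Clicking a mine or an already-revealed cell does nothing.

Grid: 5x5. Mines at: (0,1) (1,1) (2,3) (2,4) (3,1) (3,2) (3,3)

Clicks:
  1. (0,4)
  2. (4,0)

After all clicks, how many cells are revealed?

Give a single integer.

Click 1 (0,4) count=0: revealed 6 new [(0,2) (0,3) (0,4) (1,2) (1,3) (1,4)] -> total=6
Click 2 (4,0) count=1: revealed 1 new [(4,0)] -> total=7

Answer: 7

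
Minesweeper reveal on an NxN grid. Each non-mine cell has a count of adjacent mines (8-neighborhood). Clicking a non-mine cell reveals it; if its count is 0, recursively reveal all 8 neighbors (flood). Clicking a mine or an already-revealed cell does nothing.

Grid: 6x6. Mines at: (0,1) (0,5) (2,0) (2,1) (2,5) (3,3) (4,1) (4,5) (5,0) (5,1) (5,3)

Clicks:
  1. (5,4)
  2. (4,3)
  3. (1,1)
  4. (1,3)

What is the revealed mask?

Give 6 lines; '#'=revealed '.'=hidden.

Click 1 (5,4) count=2: revealed 1 new [(5,4)] -> total=1
Click 2 (4,3) count=2: revealed 1 new [(4,3)] -> total=2
Click 3 (1,1) count=3: revealed 1 new [(1,1)] -> total=3
Click 4 (1,3) count=0: revealed 9 new [(0,2) (0,3) (0,4) (1,2) (1,3) (1,4) (2,2) (2,3) (2,4)] -> total=12

Answer: ..###.
.####.
..###.
......
...#..
....#.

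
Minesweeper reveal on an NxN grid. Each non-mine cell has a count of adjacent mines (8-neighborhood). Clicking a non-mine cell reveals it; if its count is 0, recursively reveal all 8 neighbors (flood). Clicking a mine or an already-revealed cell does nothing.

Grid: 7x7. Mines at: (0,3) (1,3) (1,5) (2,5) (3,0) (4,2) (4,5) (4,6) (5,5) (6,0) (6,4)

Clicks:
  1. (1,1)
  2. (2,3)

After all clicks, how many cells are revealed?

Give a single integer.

Answer: 10

Derivation:
Click 1 (1,1) count=0: revealed 9 new [(0,0) (0,1) (0,2) (1,0) (1,1) (1,2) (2,0) (2,1) (2,2)] -> total=9
Click 2 (2,3) count=1: revealed 1 new [(2,3)] -> total=10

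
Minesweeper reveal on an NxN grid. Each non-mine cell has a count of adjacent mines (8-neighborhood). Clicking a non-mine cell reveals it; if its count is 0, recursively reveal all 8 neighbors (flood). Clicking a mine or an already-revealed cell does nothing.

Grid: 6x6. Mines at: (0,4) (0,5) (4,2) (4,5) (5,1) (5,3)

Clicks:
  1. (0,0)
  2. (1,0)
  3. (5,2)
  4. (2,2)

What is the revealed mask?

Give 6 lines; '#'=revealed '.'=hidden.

Answer: ####..
######
######
######
##....
..#...

Derivation:
Click 1 (0,0) count=0: revealed 24 new [(0,0) (0,1) (0,2) (0,3) (1,0) (1,1) (1,2) (1,3) (1,4) (1,5) (2,0) (2,1) (2,2) (2,3) (2,4) (2,5) (3,0) (3,1) (3,2) (3,3) (3,4) (3,5) (4,0) (4,1)] -> total=24
Click 2 (1,0) count=0: revealed 0 new [(none)] -> total=24
Click 3 (5,2) count=3: revealed 1 new [(5,2)] -> total=25
Click 4 (2,2) count=0: revealed 0 new [(none)] -> total=25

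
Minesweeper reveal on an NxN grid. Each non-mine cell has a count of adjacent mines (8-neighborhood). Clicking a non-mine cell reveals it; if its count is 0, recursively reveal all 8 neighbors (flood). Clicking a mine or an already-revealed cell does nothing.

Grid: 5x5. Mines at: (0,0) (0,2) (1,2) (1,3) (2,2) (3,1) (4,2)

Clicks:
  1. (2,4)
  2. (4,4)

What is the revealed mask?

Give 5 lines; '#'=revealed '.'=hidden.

Answer: .....
.....
...##
...##
...##

Derivation:
Click 1 (2,4) count=1: revealed 1 new [(2,4)] -> total=1
Click 2 (4,4) count=0: revealed 5 new [(2,3) (3,3) (3,4) (4,3) (4,4)] -> total=6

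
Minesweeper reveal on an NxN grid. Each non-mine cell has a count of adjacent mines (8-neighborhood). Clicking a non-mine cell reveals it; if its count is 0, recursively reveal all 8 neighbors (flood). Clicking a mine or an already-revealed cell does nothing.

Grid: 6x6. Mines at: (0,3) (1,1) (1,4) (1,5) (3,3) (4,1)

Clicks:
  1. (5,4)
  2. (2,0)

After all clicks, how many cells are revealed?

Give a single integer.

Click 1 (5,4) count=0: revealed 12 new [(2,4) (2,5) (3,4) (3,5) (4,2) (4,3) (4,4) (4,5) (5,2) (5,3) (5,4) (5,5)] -> total=12
Click 2 (2,0) count=1: revealed 1 new [(2,0)] -> total=13

Answer: 13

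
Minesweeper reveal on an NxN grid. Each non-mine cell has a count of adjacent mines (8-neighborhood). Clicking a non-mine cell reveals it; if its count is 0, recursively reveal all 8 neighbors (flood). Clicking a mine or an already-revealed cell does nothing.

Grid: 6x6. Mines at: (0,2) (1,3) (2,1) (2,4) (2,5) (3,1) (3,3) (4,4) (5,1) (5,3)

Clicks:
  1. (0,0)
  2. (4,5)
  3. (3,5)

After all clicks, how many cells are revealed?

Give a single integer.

Answer: 6

Derivation:
Click 1 (0,0) count=0: revealed 4 new [(0,0) (0,1) (1,0) (1,1)] -> total=4
Click 2 (4,5) count=1: revealed 1 new [(4,5)] -> total=5
Click 3 (3,5) count=3: revealed 1 new [(3,5)] -> total=6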